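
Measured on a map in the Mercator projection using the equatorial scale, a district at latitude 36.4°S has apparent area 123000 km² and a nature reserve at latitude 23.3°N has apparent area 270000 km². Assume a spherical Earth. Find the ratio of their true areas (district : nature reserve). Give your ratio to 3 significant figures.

Mercator's areal exaggeration is sec²φ; hence true area = (apparent area) · cos²φ.
True area of district: 123000 × cos²(36.4°) = 123000 × 0.6479 = 79690 km².
True area of nature reserve: 270000 × cos²(23.3°) = 270000 × 0.8435 = 227800 km².
Ratio = 79690 / 227800 ≈ 0.350.

0.350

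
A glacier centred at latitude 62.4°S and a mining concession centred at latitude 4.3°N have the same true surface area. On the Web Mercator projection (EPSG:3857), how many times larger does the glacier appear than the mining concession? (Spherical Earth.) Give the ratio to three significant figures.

Mercator areal scale is sec²φ.
At 62.4°: sec²(62.4°) = 1/0.4633² = 4.659.
At 4.3°: sec²(4.3°) = 1/0.9972² = 1.006.
Ratio = 4.659/1.006 = cos²(4.3°)/cos²(62.4°) ≈ 4.63.

4.63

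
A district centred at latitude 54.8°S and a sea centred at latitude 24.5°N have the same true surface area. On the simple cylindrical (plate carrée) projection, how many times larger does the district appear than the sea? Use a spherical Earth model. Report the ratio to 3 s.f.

In the plate carrée (x = Rλ, y = Rφ), meridians are true-scale (h = 1) and parallels are stretched by k = sec φ.
Areal scale at 54.8°: h·k = 1.000 × 1.735 = 1.735.
Areal scale at 24.5°: h·k = 1.000 × 1.099 = 1.099.
Ratio = 1.735/1.099 ≈ 1.58.

1.58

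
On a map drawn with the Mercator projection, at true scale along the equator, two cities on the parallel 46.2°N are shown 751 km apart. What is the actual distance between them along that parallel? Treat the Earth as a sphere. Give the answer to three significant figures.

For Mercator, h = k = sec φ (a conformal cylindrical projection has a single point scale, 1/cos φ).
Along the parallel at 46.2°, map distances are exaggerated by k = sec 46.2° = 1.445.
True distance = 751 / 1.445 = 751 × cos 46.2° ≈ 520 km.

520 km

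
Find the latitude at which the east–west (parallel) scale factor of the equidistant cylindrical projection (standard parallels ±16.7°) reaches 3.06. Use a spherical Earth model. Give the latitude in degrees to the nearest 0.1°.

The equidistant cylindrical projection with φ₀ = 16.7° has h = 1 (meridians true) and k = cos φ₀ / cos φ along parallels.
k = cos φ₀ / cos φ = 3.06  ⇒  cos φ = cos 16.7° / 3.06 = 0.3130.
φ = arccos(0.3130) ≈ 71.8°.

71.8°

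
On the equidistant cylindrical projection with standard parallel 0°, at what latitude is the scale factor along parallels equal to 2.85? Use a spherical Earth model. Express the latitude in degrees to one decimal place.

69.5°

Plate carrée: h = 1, k = sec φ along parallels.
sec φ = 2.85  ⇒  cos φ = 0.3509  ⇒  φ ≈ 69.5°.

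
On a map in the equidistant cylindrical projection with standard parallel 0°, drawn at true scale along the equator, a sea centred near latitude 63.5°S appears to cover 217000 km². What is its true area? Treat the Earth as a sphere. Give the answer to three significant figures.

96800 km²

For the equirectangular projection with φ₀ = 0 (plate carrée), h = 1 along meridians and k = sec φ along parallels.
Areal scale = h·k = 1 × sec φ; at 63.5°, h = 1.000, k = 2.241, so h·k = 2.241.
True area = apparent / (areal scale) = 217000 / 2.241 ≈ 96800 km².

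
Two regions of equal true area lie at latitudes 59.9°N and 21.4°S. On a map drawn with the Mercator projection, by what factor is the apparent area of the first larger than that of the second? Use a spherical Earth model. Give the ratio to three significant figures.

Mercator is conformal with k = sec φ, so areal scale = k² = sec²φ.
At 59.9°: sec²(59.9°) = 1/0.5015² = 3.976.
At 21.4°: sec²(21.4°) = 1/0.9311² = 1.154.
Ratio = 3.976/1.154 = cos²(21.4°)/cos²(59.9°) ≈ 3.45.

3.45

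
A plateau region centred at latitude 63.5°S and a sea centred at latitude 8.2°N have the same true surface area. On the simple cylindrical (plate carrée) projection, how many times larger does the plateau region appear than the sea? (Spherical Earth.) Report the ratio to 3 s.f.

2.22

In the plate carrée (x = Rλ, y = Rφ), meridians are true-scale (h = 1) and parallels are stretched by k = sec φ.
Areal scale at 63.5°: h·k = 1.000 × 2.241 = 2.241.
Areal scale at 8.2°: h·k = 1.000 × 1.010 = 1.010.
Ratio = 2.241/1.010 ≈ 2.22.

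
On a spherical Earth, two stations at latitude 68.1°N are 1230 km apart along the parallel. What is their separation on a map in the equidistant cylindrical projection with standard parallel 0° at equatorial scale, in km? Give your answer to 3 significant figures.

3300 km

Plate carrée maps x = Rλ, y = Rφ. The meridian scale is h = 1 and the parallel scale is k = 1/cos φ = sec φ.
Along the parallel, k = sec 68.1° = 1/0.3730 = 2.681.
Map distance = 1230 × 2.681 ≈ 3300 km.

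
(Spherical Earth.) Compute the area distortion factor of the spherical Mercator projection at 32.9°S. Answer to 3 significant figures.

1.42

Mercator is conformal, so the point scale is isotropic: h = k = sec φ = 1/cos φ.
Areal scale = k² = sec²φ = 1/cos²(32.9°) = 1/0.8396² = 1.419.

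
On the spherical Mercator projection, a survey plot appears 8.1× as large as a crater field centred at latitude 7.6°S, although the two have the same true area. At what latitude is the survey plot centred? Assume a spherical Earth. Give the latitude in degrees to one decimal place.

For equal true areas on Mercator, apparent areas scale as sec²φ, so the ratio is cos²φ₂ / cos²φ₁.
cos²φ₂ / cos²φ₁ = 8.1  ⇒  cos φ₁ = cos 7.6° / √8.1 = 0.9912/2.846 = 0.3483.
φ₁ = arccos(0.3483) ≈ 69.6°.

69.6°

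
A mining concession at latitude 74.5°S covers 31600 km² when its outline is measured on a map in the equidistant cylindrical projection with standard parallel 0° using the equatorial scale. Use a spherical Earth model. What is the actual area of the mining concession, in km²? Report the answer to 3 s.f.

8440 km²

In the plate carrée (x = Rλ, y = Rφ), meridians are true-scale (h = 1) and parallels are stretched by k = sec φ.
Areal scale = h·k = 1 × sec φ; at 74.5°, h = 1.000, k = 3.742, so h·k = 3.742.
True area = apparent / (areal scale) = 31600 / 3.742 ≈ 8440 km².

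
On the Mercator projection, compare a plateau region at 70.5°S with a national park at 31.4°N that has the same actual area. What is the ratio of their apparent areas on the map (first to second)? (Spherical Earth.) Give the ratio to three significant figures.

6.54

Mercator areal scale is sec²φ.
At 70.5°: sec²(70.5°) = 1/0.3338² = 8.974.
At 31.4°: sec²(31.4°) = 1/0.8536² = 1.373.
Ratio = 8.974/1.373 = cos²(31.4°)/cos²(70.5°) ≈ 6.54.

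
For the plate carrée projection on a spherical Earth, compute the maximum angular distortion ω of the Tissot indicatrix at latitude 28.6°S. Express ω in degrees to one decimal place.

7.5°

Plate carrée maps x = Rλ, y = Rφ. The meridian scale is h = 1 and the parallel scale is k = 1/cos φ = sec φ.
At 28.6°: h = 1.000, k = 1.139; principal scales a = 1.139, b = 1.000.
sin(ω/2) = (a − b)/(a + b) = 0.1390/2.139 = 0.06497, so ω = 2 arcsin(0.06497) ≈ 7.5°.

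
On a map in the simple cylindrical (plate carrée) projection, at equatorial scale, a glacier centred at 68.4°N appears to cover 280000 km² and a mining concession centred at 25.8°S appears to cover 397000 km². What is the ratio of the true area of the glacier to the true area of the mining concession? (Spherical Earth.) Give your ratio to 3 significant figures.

0.288

Plate carrée has h = 1 and k = sec φ, giving areal scale sec φ; true area = (apparent area) · cos φ.
True area of glacier: 280000 × cos(68.4°) = 280000 × 0.3681 = 103100 km².
True area of mining concession: 397000 × cos(25.8°) = 397000 × 0.9003 = 357400 km².
Ratio = 103100 / 357400 ≈ 0.288.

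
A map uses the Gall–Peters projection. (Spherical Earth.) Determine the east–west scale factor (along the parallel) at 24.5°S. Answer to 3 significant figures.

Gall–Peters is a cylindrical equal-area projection with standard parallels at ±45°. For cylindrical equal-area with standard parallel φ₀, h = cos φ / cos φ₀ and k = cos φ₀ / cos φ, so h·k = 1.
k = cos 45° / cos 24.5° = 0.7071/0.9100 = 0.7771.

0.777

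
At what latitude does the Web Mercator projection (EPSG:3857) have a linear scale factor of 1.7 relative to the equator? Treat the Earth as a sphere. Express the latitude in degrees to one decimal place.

54.0°

Mercator scale is k = sec φ = 1/cos φ.
1/cos φ = 1.7  ⇒  cos φ = 0.5882  ⇒  φ = arccos(0.5882) ≈ 54.0°.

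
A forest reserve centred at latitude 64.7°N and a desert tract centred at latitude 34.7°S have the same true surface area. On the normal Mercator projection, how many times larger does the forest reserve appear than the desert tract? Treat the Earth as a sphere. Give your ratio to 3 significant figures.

On Mercator, area is exaggerated by sec²φ = 1/cos²φ.
At 64.7°: sec²(64.7°) = 1/0.4274² = 5.475.
At 34.7°: sec²(34.7°) = 1/0.8221² = 1.479.
Ratio = 5.475/1.479 = cos²(34.7°)/cos²(64.7°) ≈ 3.70.

3.70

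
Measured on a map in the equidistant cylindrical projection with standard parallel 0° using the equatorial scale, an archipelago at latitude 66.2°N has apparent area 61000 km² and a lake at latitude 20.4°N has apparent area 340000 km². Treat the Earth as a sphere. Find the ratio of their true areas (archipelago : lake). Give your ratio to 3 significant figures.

Plate carrée has h = 1 and k = sec φ, giving areal scale sec φ; true area = (apparent area) · cos φ.
True area of archipelago: 61000 × cos(66.2°) = 61000 × 0.4035 = 24620 km².
True area of lake: 340000 × cos(20.4°) = 340000 × 0.9373 = 318700 km².
Ratio = 24620 / 318700 ≈ 0.0772.

0.0772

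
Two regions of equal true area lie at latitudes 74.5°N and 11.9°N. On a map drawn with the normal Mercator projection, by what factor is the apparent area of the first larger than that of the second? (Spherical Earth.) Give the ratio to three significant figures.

13.4

On Mercator, area is exaggerated by sec²φ = 1/cos²φ.
At 74.5°: sec²(74.5°) = 1/0.2672² = 14.00.
At 11.9°: sec²(11.9°) = 1/0.9785² = 1.044.
Ratio = 14.00/1.044 = cos²(11.9°)/cos²(74.5°) ≈ 13.4.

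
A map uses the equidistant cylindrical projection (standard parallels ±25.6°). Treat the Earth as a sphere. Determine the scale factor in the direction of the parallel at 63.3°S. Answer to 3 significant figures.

2.01

With standard parallel φ₀ = 25.6°, the equirectangular projection gives x = Rλ cos φ₀, y = Rφ, so h = 1 and k = cos 25.6° / cos φ.
k = cos 25.6° / cos 63.3° = 0.9018/0.4493 = 2.007.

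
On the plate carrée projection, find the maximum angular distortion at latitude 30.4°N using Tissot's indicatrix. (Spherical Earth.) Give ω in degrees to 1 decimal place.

Plate carrée maps x = Rλ, y = Rφ. The meridian scale is h = 1 and the parallel scale is k = 1/cos φ = sec φ.
At 30.4°: h = 1.000, k = 1.159; principal scales a = 1.159, b = 1.000.
sin(ω/2) = (a − b)/(a + b) = 0.1594/2.159 = 0.07382, so ω = 2 arcsin(0.07382) ≈ 8.5°.

8.5°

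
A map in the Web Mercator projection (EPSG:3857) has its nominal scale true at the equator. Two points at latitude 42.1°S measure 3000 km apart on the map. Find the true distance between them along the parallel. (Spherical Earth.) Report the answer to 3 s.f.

2230 km

For Mercator, h = k = sec φ (a conformal cylindrical projection has a single point scale, 1/cos φ).
Along the parallel at 42.1°, map distances are exaggerated by k = sec 42.1° = 1.348.
True distance = 3000 / 1.348 = 3000 × cos 42.1° ≈ 2230 km.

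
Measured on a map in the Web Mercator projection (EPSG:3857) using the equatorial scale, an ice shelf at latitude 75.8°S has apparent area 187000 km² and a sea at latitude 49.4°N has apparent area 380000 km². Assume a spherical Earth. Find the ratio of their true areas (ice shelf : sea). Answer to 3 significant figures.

0.0699

Since Mercator area scale is 1/cos²φ, the true area equals the apparent area multiplied by cos²φ.
True area of ice shelf: 187000 × cos²(75.8°) = 187000 × 0.06018 = 11250 km².
True area of sea: 380000 × cos²(49.4°) = 380000 × 0.4235 = 160900 km².
Ratio = 11250 / 160900 ≈ 0.0699.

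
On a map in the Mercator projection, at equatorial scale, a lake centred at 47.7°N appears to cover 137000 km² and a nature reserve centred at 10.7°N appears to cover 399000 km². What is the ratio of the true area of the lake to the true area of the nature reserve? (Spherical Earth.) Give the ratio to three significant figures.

On Mercator the areal scale is sec²φ, so true area = apparent × cos²φ.
True area of lake: 137000 × cos²(47.7°) = 137000 × 0.4529 = 62050 km².
True area of nature reserve: 399000 × cos²(10.7°) = 399000 × 0.9655 = 385200 km².
Ratio = 62050 / 385200 ≈ 0.161.

0.161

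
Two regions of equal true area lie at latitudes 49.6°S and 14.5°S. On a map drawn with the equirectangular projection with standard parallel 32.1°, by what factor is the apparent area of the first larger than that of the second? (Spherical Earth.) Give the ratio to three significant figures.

The equidistant cylindrical projection with φ₀ = 32.1° has h = 1 (meridians true) and k = cos φ₀ / cos φ along parallels.
Areal scale at 49.6°: h·k = 1.000 × 1.307 = 1.307.
Areal scale at 14.5°: h·k = 1.000 × 0.8750 = 0.8750.
Ratio = 1.307/0.8750 ≈ 1.49.

1.49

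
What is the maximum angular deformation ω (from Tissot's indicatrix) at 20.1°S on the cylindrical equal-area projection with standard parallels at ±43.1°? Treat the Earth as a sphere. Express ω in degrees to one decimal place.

For cylindrical equal-area with standard parallel φ₀, h = cos φ / cos φ₀ and k = cos φ₀ / cos φ, so h·k = 1.
At 20.1°: h = 1.286, k = 0.7775; principal scales a = 1.286, b = 0.7775.
sin(ω/2) = (a − b)/(a + b) = 0.5086/2.064 = 0.2465, so ω = 2 arcsin(0.2465) ≈ 28.5°.

28.5°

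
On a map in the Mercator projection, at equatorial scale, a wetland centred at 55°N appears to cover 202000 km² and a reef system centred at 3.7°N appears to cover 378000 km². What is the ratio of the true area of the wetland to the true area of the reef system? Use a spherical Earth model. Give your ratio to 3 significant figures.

0.177

On Mercator the areal scale is sec²φ, so true area = apparent × cos²φ.
True area of wetland: 202000 × cos²(55°) = 202000 × 0.3290 = 66460 km².
True area of reef system: 378000 × cos²(3.7°) = 378000 × 0.9958 = 376400 km².
Ratio = 66460 / 376400 ≈ 0.177.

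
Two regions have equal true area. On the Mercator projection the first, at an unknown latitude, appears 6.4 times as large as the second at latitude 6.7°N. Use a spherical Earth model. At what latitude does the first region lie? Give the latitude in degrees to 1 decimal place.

66.9°

For equal true areas on Mercator, apparent areas scale as sec²φ, so the ratio is cos²φ₂ / cos²φ₁.
cos²φ₂ / cos²φ₁ = 6.4  ⇒  cos φ₁ = cos 6.7° / √6.4 = 0.9932/2.530 = 0.3926.
φ₁ = arccos(0.3926) ≈ 66.9°.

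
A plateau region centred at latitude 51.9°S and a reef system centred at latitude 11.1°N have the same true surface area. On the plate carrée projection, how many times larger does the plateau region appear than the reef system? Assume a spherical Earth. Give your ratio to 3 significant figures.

1.59

For the equirectangular projection with φ₀ = 0 (plate carrée), h = 1 along meridians and k = sec φ along parallels.
Areal scale at 51.9°: h·k = 1.000 × 1.621 = 1.621.
Areal scale at 11.1°: h·k = 1.000 × 1.019 = 1.019.
Ratio = 1.621/1.019 ≈ 1.59.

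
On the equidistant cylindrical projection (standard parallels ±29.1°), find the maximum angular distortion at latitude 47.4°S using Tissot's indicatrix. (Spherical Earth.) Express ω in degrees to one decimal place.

14.6°

In the equirectangular projection with standard parallel φ₀ = 29.1° (x = Rλ cos φ₀, y = Rφ), meridians are true-scale (h = 1) and the parallel scale is k = cos φ₀ / cos φ.
At 47.4°: h = 1.000, k = 1.291; principal scales a = 1.291, b = 1.000.
sin(ω/2) = (a − b)/(a + b) = 0.2909/2.291 = 0.1270, so ω = 2 arcsin(0.1270) ≈ 14.6°.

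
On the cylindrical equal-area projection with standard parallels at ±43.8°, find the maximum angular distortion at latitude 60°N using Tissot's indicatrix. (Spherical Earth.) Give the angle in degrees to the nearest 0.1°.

41.2°

A cylindrical equal-area projection with standard parallel φ₀ has meridian scale h = cos φ / cos φ₀ and parallel scale k = cos φ₀ / cos φ (so areas are preserved, h·k = 1).
At 60°: h = 0.6928, k = 1.444; principal scales a = 1.444, b = 0.6928.
sin(ω/2) = (a − b)/(a + b) = 0.7508/2.136 = 0.3514, so ω = 2 arcsin(0.3514) ≈ 41.2°.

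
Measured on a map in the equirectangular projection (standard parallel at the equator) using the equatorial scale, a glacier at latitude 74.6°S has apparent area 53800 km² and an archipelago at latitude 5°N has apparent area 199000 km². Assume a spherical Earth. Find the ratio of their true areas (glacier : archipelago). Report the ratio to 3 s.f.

0.0721

On the plate carrée, areal scale = h·k = 1 × sec φ, so true area = apparent × cos φ.
True area of glacier: 53800 × cos(74.6°) = 53800 × 0.2656 = 14290 km².
True area of archipelago: 199000 × cos(5°) = 199000 × 0.9962 = 198200 km².
Ratio = 14290 / 198200 ≈ 0.0721.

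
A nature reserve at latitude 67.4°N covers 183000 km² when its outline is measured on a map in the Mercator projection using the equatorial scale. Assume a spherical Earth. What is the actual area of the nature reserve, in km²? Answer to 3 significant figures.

27000 km²

For Mercator, h = k = sec φ (a conformal cylindrical projection has a single point scale, 1/cos φ).
Areal scale = k² = sec²φ = 1/cos²(67.4°) = 1/0.3843² = 6.771.
True area = apparent / (areal scale) = 183000 / 6.771 ≈ 27000 km².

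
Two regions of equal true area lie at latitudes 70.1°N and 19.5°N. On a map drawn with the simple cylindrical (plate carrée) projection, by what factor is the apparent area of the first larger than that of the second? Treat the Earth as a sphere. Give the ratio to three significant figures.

In the plate carrée (x = Rλ, y = Rφ), meridians are true-scale (h = 1) and parallels are stretched by k = sec φ.
Areal scale at 70.1°: h·k = 1.000 × 2.938 = 2.938.
Areal scale at 19.5°: h·k = 1.000 × 1.061 = 1.061.
Ratio = 2.938/1.061 ≈ 2.77.

2.77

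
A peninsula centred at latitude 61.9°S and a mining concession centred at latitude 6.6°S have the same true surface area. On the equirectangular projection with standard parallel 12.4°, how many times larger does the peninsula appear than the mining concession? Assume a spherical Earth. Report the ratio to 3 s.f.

2.11

In the equirectangular projection with standard parallel φ₀ = 12.4° (x = Rλ cos φ₀, y = Rφ), meridians are true-scale (h = 1) and the parallel scale is k = cos φ₀ / cos φ.
Areal scale at 61.9°: h·k = 1.000 × 2.074 = 2.074.
Areal scale at 6.6°: h·k = 1.000 × 0.9832 = 0.9832.
Ratio = 2.074/0.9832 ≈ 2.11.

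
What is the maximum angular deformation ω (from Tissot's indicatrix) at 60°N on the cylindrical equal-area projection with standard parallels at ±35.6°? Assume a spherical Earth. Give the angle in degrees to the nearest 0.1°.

For cylindrical equal-area with standard parallel φ₀, h = cos φ / cos φ₀ and k = cos φ₀ / cos φ, so h·k = 1.
At 60°: h = 0.6149, k = 1.626; principal scales a = 1.626, b = 0.6149.
sin(ω/2) = (a − b)/(a + b) = 1.011/2.241 = 0.4512, so ω = 2 arcsin(0.4512) ≈ 53.6°.

53.6°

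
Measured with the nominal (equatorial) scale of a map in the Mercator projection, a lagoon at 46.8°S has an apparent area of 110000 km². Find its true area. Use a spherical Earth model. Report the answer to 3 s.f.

Mercator is conformal, so the point scale is isotropic: h = k = sec φ = 1/cos φ.
Areal scale = k² = sec²φ = 1/cos²(46.8°) = 1/0.6845² = 2.134.
True area = apparent / (areal scale) = 110000 / 2.134 ≈ 51500 km².

51500 km²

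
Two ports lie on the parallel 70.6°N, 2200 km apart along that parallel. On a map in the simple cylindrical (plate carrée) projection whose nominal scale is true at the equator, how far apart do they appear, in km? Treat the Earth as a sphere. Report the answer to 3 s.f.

6620 km

In the plate carrée (x = Rλ, y = Rφ), meridians are true-scale (h = 1) and parallels are stretched by k = sec φ.
Along the parallel, k = sec 70.6° = 1/0.3322 = 3.011.
Map distance = 2200 × 3.011 ≈ 6620 km.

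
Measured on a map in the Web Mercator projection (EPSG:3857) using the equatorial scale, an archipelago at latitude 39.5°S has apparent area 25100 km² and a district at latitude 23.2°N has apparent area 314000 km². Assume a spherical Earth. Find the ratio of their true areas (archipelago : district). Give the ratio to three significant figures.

Mercator's areal exaggeration is sec²φ; hence true area = (apparent area) · cos²φ.
True area of archipelago: 25100 × cos²(39.5°) = 25100 × 0.5954 = 14940 km².
True area of district: 314000 × cos²(23.2°) = 314000 × 0.8448 = 265300 km².
Ratio = 14940 / 265300 ≈ 0.0563.

0.0563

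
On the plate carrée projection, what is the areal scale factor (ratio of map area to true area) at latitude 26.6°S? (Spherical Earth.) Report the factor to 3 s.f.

1.12

For the equirectangular projection with φ₀ = 0 (plate carrée), h = 1 along meridians and k = sec φ along parallels.
Areal scale = h·k = 1 × sec φ; at 26.6°, h = 1.000, k = 1.118, so h·k = 1.118.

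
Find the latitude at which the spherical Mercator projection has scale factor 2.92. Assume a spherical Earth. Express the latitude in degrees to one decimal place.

Mercator scale is k = sec φ = 1/cos φ.
1/cos φ = 2.92  ⇒  cos φ = 0.3425  ⇒  φ = arccos(0.3425) ≈ 70.0°.

70.0°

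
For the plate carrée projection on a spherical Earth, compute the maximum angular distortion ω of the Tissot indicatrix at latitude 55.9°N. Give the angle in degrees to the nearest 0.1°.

32.7°

Plate carrée maps x = Rλ, y = Rφ. The meridian scale is h = 1 and the parallel scale is k = 1/cos φ = sec φ.
At 55.9°: h = 1.000, k = 1.784; principal scales a = 1.784, b = 1.000.
sin(ω/2) = (a − b)/(a + b) = 0.7837/2.784 = 0.2815, so ω = 2 arcsin(0.2815) ≈ 32.7°.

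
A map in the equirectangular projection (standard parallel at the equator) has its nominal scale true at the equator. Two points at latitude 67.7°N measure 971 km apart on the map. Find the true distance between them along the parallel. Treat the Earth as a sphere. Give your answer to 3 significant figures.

For the equirectangular projection with φ₀ = 0 (plate carrée), h = 1 along meridians and k = sec φ along parallels.
Along the parallel at 67.7°, map distances are exaggerated by k = sec 67.7° = 2.635.
True distance = 971 / 2.635 = 971 × cos 67.7° ≈ 368 km.

368 km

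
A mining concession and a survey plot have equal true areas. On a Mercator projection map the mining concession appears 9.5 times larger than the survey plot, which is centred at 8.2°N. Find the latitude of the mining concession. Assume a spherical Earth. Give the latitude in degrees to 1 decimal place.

On Mercator, (apparent₁)/(apparent₂) = sec²φ₁ / sec²φ₂ when true areas are equal.
cos²φ₂ / cos²φ₁ = 9.5  ⇒  cos φ₁ = cos 8.2° / √9.5 = 0.9898/3.082 = 0.3211.
φ₁ = arccos(0.3211) ≈ 71.3°.

71.3°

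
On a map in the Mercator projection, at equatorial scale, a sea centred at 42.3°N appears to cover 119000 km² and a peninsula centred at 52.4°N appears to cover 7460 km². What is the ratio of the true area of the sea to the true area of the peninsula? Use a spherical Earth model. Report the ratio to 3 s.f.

23.4

On Mercator the areal scale is sec²φ, so true area = apparent × cos²φ.
True area of sea: 119000 × cos²(42.3°) = 119000 × 0.5471 = 65100 km².
True area of peninsula: 7460 × cos²(52.4°) = 7460 × 0.3723 = 2777 km².
Ratio = 65100 / 2777 ≈ 23.4.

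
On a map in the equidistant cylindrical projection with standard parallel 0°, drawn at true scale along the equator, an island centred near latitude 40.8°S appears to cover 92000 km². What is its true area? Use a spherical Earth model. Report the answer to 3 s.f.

69600 km²

Plate carrée maps x = Rλ, y = Rφ. The meridian scale is h = 1 and the parallel scale is k = 1/cos φ = sec φ.
Areal scale = h·k = 1 × sec φ; at 40.8°, h = 1.000, k = 1.321, so h·k = 1.321.
True area = apparent / (areal scale) = 92000 / 1.321 ≈ 69600 km².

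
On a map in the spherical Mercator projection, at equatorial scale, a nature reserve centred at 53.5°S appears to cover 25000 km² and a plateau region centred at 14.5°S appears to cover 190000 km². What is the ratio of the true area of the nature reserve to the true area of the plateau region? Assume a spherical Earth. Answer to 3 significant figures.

0.0497

Since Mercator area scale is 1/cos²φ, the true area equals the apparent area multiplied by cos²φ.
True area of nature reserve: 25000 × cos²(53.5°) = 25000 × 0.3538 = 8845 km².
True area of plateau region: 190000 × cos²(14.5°) = 190000 × 0.9373 = 178100 km².
Ratio = 8845 / 178100 ≈ 0.0497.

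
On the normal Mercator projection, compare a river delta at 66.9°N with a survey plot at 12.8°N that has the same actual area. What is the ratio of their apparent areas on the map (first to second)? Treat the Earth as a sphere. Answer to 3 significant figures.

Mercator areal scale is sec²φ.
At 66.9°: sec²(66.9°) = 1/0.3923² = 6.497.
At 12.8°: sec²(12.8°) = 1/0.9751² = 1.052.
Ratio = 6.497/1.052 = cos²(12.8°)/cos²(66.9°) ≈ 6.18.

6.18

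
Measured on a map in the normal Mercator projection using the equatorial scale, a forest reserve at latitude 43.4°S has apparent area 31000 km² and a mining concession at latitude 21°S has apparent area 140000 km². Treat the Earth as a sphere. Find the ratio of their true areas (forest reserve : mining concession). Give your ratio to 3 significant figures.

0.134

Since Mercator area scale is 1/cos²φ, the true area equals the apparent area multiplied by cos²φ.
True area of forest reserve: 31000 × cos²(43.4°) = 31000 × 0.5279 = 16370 km².
True area of mining concession: 140000 × cos²(21°) = 140000 × 0.8716 = 122000 km².
Ratio = 16370 / 122000 ≈ 0.134.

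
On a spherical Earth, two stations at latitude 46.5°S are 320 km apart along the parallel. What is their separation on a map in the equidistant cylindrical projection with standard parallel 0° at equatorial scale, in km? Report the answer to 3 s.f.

465 km

In the plate carrée (x = Rλ, y = Rφ), meridians are true-scale (h = 1) and parallels are stretched by k = sec φ.
Along the parallel, k = sec 46.5° = 1/0.6884 = 1.453.
Map distance = 320 × 1.453 ≈ 465 km.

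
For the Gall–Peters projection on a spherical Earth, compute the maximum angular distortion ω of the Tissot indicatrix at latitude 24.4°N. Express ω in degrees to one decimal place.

Gall–Peters is a cylindrical equal-area projection with standard parallels at ±45°. A cylindrical equal-area projection with standard parallel φ₀ has meridian scale h = cos φ / cos φ₀ and parallel scale k = cos φ₀ / cos φ (so areas are preserved, h·k = 1).
At 24.4°: h = 1.288, k = 0.7765; principal scales a = 1.288, b = 0.7765.
sin(ω/2) = (a − b)/(a + b) = 0.5114/2.064 = 0.2477, so ω = 2 arcsin(0.2477) ≈ 28.7°.

28.7°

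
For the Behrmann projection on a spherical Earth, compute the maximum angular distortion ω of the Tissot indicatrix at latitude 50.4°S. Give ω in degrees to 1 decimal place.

34.6°

Behrmann is a cylindrical equal-area projection with standard parallels at ±30°. For cylindrical equal-area with standard parallel φ₀, h = cos φ / cos φ₀ and k = cos φ₀ / cos φ, so h·k = 1.
At 50.4°: h = 0.7360, k = 1.359; principal scales a = 1.359, b = 0.7360.
sin(ω/2) = (a − b)/(a + b) = 0.6226/2.095 = 0.2972, so ω = 2 arcsin(0.2972) ≈ 34.6°.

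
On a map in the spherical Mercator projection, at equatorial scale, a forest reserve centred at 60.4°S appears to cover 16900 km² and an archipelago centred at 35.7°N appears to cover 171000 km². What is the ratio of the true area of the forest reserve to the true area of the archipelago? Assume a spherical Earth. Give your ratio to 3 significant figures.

0.0366

On Mercator the areal scale is sec²φ, so true area = apparent × cos²φ.
True area of forest reserve: 16900 × cos²(60.4°) = 16900 × 0.2440 = 4123 km².
True area of archipelago: 171000 × cos²(35.7°) = 171000 × 0.6595 = 112800 km².
Ratio = 4123 / 112800 ≈ 0.0366.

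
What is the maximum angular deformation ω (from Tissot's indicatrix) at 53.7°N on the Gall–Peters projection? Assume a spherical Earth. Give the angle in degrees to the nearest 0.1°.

20.3°

The Gall–Peters projection is cylindrical equal-area with φ₀ = 45°. For cylindrical equal-area with standard parallel φ₀, h = cos φ / cos φ₀ and k = cos φ₀ / cos φ, so h·k = 1.
At 53.7°: h = 0.8372, k = 1.194; principal scales a = 1.194, b = 0.8372.
sin(ω/2) = (a − b)/(a + b) = 0.3572/2.032 = 0.1758, so ω = 2 arcsin(0.1758) ≈ 20.3°.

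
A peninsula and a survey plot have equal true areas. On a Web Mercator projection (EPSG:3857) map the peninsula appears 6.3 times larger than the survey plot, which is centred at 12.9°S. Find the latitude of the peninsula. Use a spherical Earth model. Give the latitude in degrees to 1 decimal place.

Mercator areal scale is sec²φ, so apparent-area ratio = sec²φ₁ / sec²φ₂ = cos²φ₂ / cos²φ₁.
cos²φ₂ / cos²φ₁ = 6.3  ⇒  cos φ₁ = cos 12.9° / √6.3 = 0.9748/2.510 = 0.3884.
φ₁ = arccos(0.3884) ≈ 67.1°.

67.1°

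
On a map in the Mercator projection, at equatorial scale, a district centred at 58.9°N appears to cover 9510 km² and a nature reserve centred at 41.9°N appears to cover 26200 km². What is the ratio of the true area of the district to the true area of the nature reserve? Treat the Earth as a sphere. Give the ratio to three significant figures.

Since Mercator area scale is 1/cos²φ, the true area equals the apparent area multiplied by cos²φ.
True area of district: 9510 × cos²(58.9°) = 9510 × 0.2668 = 2537 km².
True area of nature reserve: 26200 × cos²(41.9°) = 26200 × 0.5540 = 14510 km².
Ratio = 2537 / 14510 ≈ 0.175.

0.175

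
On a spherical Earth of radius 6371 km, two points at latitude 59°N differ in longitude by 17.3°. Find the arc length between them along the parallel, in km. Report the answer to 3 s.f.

Arc length along a parallel = R cos φ · Δλ (with Δλ in radians).
= 6371 × cos 59° × (17.3° × π/180) = 6371 × 0.5150 × 0.3019 ≈ 991 km.

991 km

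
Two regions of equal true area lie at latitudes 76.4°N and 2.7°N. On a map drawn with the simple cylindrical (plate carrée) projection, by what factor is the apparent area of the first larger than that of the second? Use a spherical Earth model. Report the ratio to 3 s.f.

4.25

For the equirectangular projection with φ₀ = 0 (plate carrée), h = 1 along meridians and k = sec φ along parallels.
Areal scale at 76.4°: h·k = 1.000 × 4.253 = 4.253.
Areal scale at 2.7°: h·k = 1.000 × 1.001 = 1.001.
Ratio = 4.253/1.001 ≈ 4.25.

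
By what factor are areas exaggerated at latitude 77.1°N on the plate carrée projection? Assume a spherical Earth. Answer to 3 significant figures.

4.48

For the equirectangular projection with φ₀ = 0 (plate carrée), h = 1 along meridians and k = sec φ along parallels.
Areal scale = h·k = 1 × sec φ; at 77.1°, h = 1.000, k = 4.479, so h·k = 4.479.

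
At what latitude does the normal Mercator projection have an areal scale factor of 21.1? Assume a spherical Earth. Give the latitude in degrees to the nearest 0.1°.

Mercator areal scale is sec²φ.
sec²φ = 21.1  ⇒  cos²φ = 0.04739  ⇒  cos φ = 0.2177.
φ = arccos(0.2177) ≈ 77.4°.

77.4°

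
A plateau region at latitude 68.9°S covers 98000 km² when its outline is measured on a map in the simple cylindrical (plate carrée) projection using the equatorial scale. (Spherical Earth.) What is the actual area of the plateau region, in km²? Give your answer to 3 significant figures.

35300 km²

For the equirectangular projection with φ₀ = 0 (plate carrée), h = 1 along meridians and k = sec φ along parallels.
Areal scale = h·k = 1 × sec φ; at 68.9°, h = 1.000, k = 2.778, so h·k = 2.778.
True area = apparent / (areal scale) = 98000 / 2.778 ≈ 35300 km².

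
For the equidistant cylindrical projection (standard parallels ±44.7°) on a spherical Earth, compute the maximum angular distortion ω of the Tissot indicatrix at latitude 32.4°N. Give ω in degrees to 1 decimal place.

9.9°

In the equirectangular projection with standard parallel φ₀ = 44.7° (x = Rλ cos φ₀, y = Rφ), meridians are true-scale (h = 1) and the parallel scale is k = cos φ₀ / cos φ.
At 32.4°: h = 1.000, k = 0.8419; principal scales a = 1.000, b = 0.8419.
sin(ω/2) = (a − b)/(a + b) = 0.1581/1.842 = 0.08586, so ω = 2 arcsin(0.08586) ≈ 9.9°.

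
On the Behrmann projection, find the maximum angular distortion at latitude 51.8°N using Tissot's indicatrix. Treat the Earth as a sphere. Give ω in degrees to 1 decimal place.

37.9°

Behrmann is a cylindrical equal-area projection with standard parallels at ±30°. Cylindrical equal-area (φ₀ = 30°): h = cos φ / cos 30° along meridians, k = cos 30° / cos φ along parallels; h·k = 1.
At 51.8°: h = 0.7141, k = 1.400; principal scales a = 1.400, b = 0.7141.
sin(ω/2) = (a − b)/(a + b) = 0.6863/2.114 = 0.3246, so ω = 2 arcsin(0.3246) ≈ 37.9°.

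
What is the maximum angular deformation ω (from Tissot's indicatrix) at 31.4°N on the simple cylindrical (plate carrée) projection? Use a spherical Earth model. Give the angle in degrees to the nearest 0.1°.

For the equirectangular projection with φ₀ = 0 (plate carrée), h = 1 along meridians and k = sec φ along parallels.
At 31.4°: h = 1.000, k = 1.172; principal scales a = 1.172, b = 1.000.
sin(ω/2) = (a − b)/(a + b) = 0.1716/2.172 = 0.07901, so ω = 2 arcsin(0.07901) ≈ 9.1°.

9.1°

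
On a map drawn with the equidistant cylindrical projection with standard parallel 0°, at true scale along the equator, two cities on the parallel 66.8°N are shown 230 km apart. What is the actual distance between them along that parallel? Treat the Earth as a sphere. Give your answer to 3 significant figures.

Plate carrée maps x = Rλ, y = Rφ. The meridian scale is h = 1 and the parallel scale is k = 1/cos φ = sec φ.
Along the parallel at 66.8°, map distances are exaggerated by k = sec 66.8° = 2.538.
True distance = 230 / 2.538 = 230 × cos 66.8° ≈ 90.6 km.

90.6 km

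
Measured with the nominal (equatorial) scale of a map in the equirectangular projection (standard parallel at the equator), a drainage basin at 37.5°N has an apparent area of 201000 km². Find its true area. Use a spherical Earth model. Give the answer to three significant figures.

159000 km²

For the equirectangular projection with φ₀ = 0 (plate carrée), h = 1 along meridians and k = sec φ along parallels.
Areal scale = h·k = 1 × sec φ; at 37.5°, h = 1.000, k = 1.260, so h·k = 1.260.
True area = apparent / (areal scale) = 201000 / 1.260 ≈ 159000 km².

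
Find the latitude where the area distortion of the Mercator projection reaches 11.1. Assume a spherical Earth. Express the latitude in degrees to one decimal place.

Mercator areal scale is sec²φ.
sec²φ = 11.1  ⇒  cos²φ = 0.09009  ⇒  cos φ = 0.3002.
φ = arccos(0.3002) ≈ 72.5°.

72.5°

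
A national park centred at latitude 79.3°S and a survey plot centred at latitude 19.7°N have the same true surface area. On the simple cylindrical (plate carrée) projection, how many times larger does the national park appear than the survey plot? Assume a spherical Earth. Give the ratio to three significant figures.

5.07

In the plate carrée (x = Rλ, y = Rφ), meridians are true-scale (h = 1) and parallels are stretched by k = sec φ.
Areal scale at 79.3°: h·k = 1.000 × 5.386 = 5.386.
Areal scale at 19.7°: h·k = 1.000 × 1.062 = 1.062.
Ratio = 5.386/1.062 ≈ 5.07.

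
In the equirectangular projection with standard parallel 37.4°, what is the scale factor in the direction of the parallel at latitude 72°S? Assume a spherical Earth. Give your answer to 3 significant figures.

2.57

The equidistant cylindrical projection with φ₀ = 37.4° has h = 1 (meridians true) and k = cos φ₀ / cos φ along parallels.
k = cos 37.4° / cos 72° = 0.7944/0.3090 = 2.571.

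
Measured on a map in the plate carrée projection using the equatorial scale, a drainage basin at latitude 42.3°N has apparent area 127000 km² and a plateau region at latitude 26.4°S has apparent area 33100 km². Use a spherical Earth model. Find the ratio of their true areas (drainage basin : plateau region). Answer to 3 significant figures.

On the plate carrée, areal scale = h·k = 1 × sec φ, so true area = apparent × cos φ.
True area of drainage basin: 127000 × cos(42.3°) = 127000 × 0.7396 = 93930 km².
True area of plateau region: 33100 × cos(26.4°) = 33100 × 0.8957 = 29650 km².
Ratio = 93930 / 29650 ≈ 3.17.

3.17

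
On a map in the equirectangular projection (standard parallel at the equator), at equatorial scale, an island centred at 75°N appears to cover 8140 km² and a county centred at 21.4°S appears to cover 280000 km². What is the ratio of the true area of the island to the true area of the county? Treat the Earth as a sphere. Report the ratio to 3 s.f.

0.00808

Plate carrée has h = 1 and k = sec φ, giving areal scale sec φ; true area = (apparent area) · cos φ.
True area of island: 8140 × cos(75°) = 8140 × 0.2588 = 2107 km².
True area of county: 280000 × cos(21.4°) = 280000 × 0.9311 = 260700 km².
Ratio = 2107 / 260700 ≈ 0.00808.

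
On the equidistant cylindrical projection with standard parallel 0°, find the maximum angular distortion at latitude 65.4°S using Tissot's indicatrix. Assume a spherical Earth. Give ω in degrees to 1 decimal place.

For the equirectangular projection with φ₀ = 0 (plate carrée), h = 1 along meridians and k = sec φ along parallels.
At 65.4°: h = 1.000, k = 2.402; principal scales a = 2.402, b = 1.000.
sin(ω/2) = (a − b)/(a + b) = 1.402/3.402 = 0.4121, so ω = 2 arcsin(0.4121) ≈ 48.7°.

48.7°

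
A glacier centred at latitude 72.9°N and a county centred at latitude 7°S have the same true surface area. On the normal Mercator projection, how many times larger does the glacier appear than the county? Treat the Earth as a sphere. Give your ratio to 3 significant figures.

On Mercator, area is exaggerated by sec²φ = 1/cos²φ.
At 72.9°: sec²(72.9°) = 1/0.2940² = 11.57.
At 7°: sec²(7°) = 1/0.9925² = 1.015.
Ratio = 11.57/1.015 = cos²(7°)/cos²(72.9°) ≈ 11.4.

11.4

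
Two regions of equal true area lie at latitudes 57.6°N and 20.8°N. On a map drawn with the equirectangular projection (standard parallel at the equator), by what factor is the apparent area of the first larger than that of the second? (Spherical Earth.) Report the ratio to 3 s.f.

Plate carrée maps x = Rλ, y = Rφ. The meridian scale is h = 1 and the parallel scale is k = 1/cos φ = sec φ.
Areal scale at 57.6°: h·k = 1.000 × 1.866 = 1.866.
Areal scale at 20.8°: h·k = 1.000 × 1.070 = 1.070.
Ratio = 1.866/1.070 ≈ 1.74.

1.74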